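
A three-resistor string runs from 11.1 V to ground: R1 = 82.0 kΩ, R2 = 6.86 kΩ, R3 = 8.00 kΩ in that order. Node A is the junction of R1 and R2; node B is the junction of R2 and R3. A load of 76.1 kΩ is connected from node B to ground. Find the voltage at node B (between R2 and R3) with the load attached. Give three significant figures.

At node B, R3 is in parallel with the load: R3‖R_L = 7.239 kΩ.
Below node A the resistance is R2 + (R3‖R_L) = 14.10 kΩ, so V_A = 11.1 × 14.10/96.10 = 1.629 V.
Then V_B = V_A × (R3‖R_L)/(R2 + R3‖R_L) = 1.629 × 7.239/14.10 = 0.836 V.

V ≈ 0.836 V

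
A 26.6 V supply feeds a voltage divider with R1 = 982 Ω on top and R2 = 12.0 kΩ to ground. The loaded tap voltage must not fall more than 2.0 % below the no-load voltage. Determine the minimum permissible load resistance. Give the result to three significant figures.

R_L(min) ≈ 44.5 kΩ

Output resistance R_th = R1‖R2 = (982 × 12000)/12980 = 907.7 Ω.
The fractional drop is R_th/(R_th + R_L); requiring this ≤ 0.0200 gives R_L ≥ R_th(1/0.0200 − 1) = 907.7 × 49.00 = 44.5 kΩ.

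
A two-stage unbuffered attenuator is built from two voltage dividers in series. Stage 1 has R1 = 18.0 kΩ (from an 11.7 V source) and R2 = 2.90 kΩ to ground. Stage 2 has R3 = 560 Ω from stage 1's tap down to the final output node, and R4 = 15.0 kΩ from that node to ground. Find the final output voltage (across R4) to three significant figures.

Stage 2 presents R3+R4 = 15560 Ω as a load on stage 1's tap.
Stage 1's lower leg becomes R2‖(R3+R4) = 2444 Ω, so V_mid = 11.7 × 2444/20440 = 1.399 V.
Stage 2 is itself unloaded: V_out = V_mid × R4/(R3+R4) = 1.399 × 15000/15560 = 1.35 V.

V_out ≈ 1.35 V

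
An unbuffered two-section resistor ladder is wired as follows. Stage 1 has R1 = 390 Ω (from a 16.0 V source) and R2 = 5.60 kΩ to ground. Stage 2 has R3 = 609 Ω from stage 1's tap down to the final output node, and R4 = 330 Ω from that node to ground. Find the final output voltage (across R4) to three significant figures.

V_out ≈ 3.79 V

Stage 2 presents R3+R4 = 939.0 Ω as a load on stage 1's tap.
Stage 1's lower leg becomes R2‖(R3+R4) = 804.2 Ω, so V_mid = 16.0 × 804.2/1194 = 10.77 V.
Stage 2 is itself unloaded: V_out = V_mid × R4/(R3+R4) = 10.77 × 330/939.0 = 3.79 V.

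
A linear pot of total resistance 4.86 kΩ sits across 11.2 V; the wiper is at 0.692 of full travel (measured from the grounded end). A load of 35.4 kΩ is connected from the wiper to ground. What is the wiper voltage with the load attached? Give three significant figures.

V ≈ 7.53 V

The wiper splits the pot into (1−α)R = 1.497 kΩ above and αR = 3.363 kΩ below.
Lower section ‖ load = 3.071 kΩ.
V_wiper = 11.2 × 3.071/(1.497 + 3.071) = 7.53 V.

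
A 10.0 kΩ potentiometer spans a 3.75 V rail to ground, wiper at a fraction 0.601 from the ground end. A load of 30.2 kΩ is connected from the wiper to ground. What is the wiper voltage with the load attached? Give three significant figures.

V ≈ 2.09 V

The wiper splits the pot into (1−α)R = 3.990 kΩ above and αR = 6.010 kΩ below.
Lower section ‖ load = 5.012 kΩ.
V_wiper = 3.75 × 5.012/(3.990 + 5.012) = 2.09 V.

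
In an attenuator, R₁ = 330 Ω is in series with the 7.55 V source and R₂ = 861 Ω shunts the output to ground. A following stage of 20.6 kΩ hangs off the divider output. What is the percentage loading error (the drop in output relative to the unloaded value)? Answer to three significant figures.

1.14 %

The divider's output (Thévenin) resistance is R₁‖R₂ = 238.6 Ω.
Fractional drop under load = R_th/(R_th + R_L) = 238.6 / (238.6 + 20600) = 0.01145.
So the output falls by 1.14 %.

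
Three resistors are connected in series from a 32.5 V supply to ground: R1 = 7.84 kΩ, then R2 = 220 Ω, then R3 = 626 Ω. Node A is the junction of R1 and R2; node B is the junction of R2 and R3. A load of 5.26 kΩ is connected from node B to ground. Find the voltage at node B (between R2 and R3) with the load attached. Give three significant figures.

At node B, R3 is in parallel with the load: R3‖R_L = 559.4 Ω.
Below node A the resistance is R2 + (R3‖R_L) = 779.4 Ω, so V_A = 32.5 × 779.4/8619 = 2.939 V.
Then V_B = V_A × (R3‖R_L)/(R2 + R3‖R_L) = 2.939 × 559.4/779.4 = 2.11 V.

V ≈ 2.11 V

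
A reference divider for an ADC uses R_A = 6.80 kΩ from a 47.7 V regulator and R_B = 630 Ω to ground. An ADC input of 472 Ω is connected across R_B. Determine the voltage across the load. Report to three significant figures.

V_out ≈ 1.82 V

The load sits in parallel with R_B: R_B‖R_L = (630 × 472) / (630 + 472) = 269.8 Ω.
V_out = 47.7 × 269.8 / (6800 + 269.8) = 47.7 × 269.8/7070 = 1.82 V.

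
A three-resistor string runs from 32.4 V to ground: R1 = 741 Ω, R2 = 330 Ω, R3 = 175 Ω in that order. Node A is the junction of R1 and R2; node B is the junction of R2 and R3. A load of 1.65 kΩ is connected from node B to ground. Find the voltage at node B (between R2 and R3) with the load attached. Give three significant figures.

At node B, R3 is in parallel with the load: R3‖R_L = 158.2 Ω.
Below node A the resistance is R2 + (R3‖R_L) = 488.2 Ω, so V_A = 32.4 × 488.2/1229 = 12.87 V.
Then V_B = V_A × (R3‖R_L)/(R2 + R3‖R_L) = 12.87 × 158.2/488.2 = 4.17 V.

V ≈ 4.17 V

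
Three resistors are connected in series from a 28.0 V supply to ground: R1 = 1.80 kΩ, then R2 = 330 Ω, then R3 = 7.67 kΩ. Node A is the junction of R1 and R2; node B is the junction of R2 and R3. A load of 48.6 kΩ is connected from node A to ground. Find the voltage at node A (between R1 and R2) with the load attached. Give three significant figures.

Below node A the series string R2+R3 = 8000 Ω sits in parallel with the 48600 Ω load: 6869 Ω.
V_A = 28.0 × 6869/(1800 + 6869) = 22.2 V.

V ≈ 22.2 V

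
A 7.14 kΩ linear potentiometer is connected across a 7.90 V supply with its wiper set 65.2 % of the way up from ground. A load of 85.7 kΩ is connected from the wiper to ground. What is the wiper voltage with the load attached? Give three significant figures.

The wiper splits the pot into (1−α)R = 2.485 kΩ above and αR = 4.655 kΩ below.
Lower section ‖ load = 4.415 kΩ.
V_wiper = 7.90 × 4.415/(2.485 + 4.415) = 5.06 V.

V ≈ 5.06 V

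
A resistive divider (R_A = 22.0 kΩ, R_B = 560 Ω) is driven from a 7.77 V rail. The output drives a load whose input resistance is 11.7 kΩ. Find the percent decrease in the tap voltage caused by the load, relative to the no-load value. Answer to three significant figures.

4.46 %

The divider's output (Thévenin) resistance is R_A‖R_B = 546.1 Ω.
Fractional drop under load = R_th/(R_th + R_L) = 546.1 / (546.1 + 11700) = 0.04459.
So the output falls by 4.46 %.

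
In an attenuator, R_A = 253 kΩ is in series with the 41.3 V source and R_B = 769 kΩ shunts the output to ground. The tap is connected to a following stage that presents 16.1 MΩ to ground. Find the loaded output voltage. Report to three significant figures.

V_out ≈ 30.7 V

The load sits in parallel with R_B: R_B‖R_L = (769 × 16100) / (769 + 16100) = 733.9 kΩ.
V_out = 41.3 × 733.9 / (253 + 733.9) = 41.3 × 733.9/986.9 = 30.7 V.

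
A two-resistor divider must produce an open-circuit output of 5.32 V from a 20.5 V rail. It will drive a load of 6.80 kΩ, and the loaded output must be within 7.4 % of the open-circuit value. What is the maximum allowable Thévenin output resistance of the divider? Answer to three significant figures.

Loading drop = R_th/(R_th + R_L) ≤ 0.0740, so R_th ≤ R_L · ε/(1−ε) = 6.80 kΩ × 0.0740/0.9260 = 543 Ω.

R_th ≤ 543 Ω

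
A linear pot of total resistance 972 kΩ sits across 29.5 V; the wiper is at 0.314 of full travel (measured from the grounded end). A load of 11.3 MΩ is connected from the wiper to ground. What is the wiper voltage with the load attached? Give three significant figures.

The wiper splits the pot into (1−α)R = 666.8 kΩ above and αR = 305.2 kΩ below.
Lower section ‖ load = 297.2 kΩ.
V_wiper = 29.5 × 297.2/(666.8 + 297.2) = 9.09 V.

V ≈ 9.09 V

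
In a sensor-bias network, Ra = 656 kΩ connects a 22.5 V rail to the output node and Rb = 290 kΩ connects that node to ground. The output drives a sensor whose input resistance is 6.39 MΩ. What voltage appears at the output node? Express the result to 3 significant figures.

V_out ≈ 6.69 V

The load sits in parallel with Rb: Rb‖R_L = (290 × 6390) / (290 + 6390) = 277.4 kΩ.
V_out = 22.5 × 277.4 / (656 + 277.4) = 22.5 × 277.4/933.4 = 6.69 V.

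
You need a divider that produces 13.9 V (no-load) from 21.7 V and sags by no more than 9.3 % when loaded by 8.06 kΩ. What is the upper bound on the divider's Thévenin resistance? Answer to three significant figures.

Loading drop = R_th/(R_th + R_L) ≤ 0.0930, so R_th ≤ R_L · ε/(1−ε) = 8.06 kΩ × 0.0930/0.9070 = 826 Ω.

R_th ≤ 826 Ω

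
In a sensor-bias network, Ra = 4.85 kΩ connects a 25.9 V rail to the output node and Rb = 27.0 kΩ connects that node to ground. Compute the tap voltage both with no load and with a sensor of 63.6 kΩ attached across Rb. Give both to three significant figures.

Unloaded: 22.0 V; loaded: 20.6 V

Open-circuit: V = 25.9 × 27.0/(4.85 + 27.0) = 22.0 V.
With the load, Rb becomes Rb‖R_L = 18.95 kΩ, so V = 25.9 × 18.95/23.80 = 20.6 V.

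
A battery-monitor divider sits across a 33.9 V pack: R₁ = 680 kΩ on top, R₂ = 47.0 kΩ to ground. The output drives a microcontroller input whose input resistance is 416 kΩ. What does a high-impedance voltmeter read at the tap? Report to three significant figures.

V_out ≈ 1.98 V

The load sits in parallel with R₂: R₂‖R_L = (47.0 × 416) / (47.0 + 416) = 42.23 kΩ.
V_out = 33.9 × 42.23 / (680 + 42.23) = 33.9 × 42.23/722.2 = 1.98 V.
(Unloaded it would have been 2.19 V.)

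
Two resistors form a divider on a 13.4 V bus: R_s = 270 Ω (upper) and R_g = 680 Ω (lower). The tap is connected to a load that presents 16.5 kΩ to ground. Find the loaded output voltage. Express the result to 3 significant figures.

V_out ≈ 9.48 V

The load sits in parallel with R_g: R_g‖R_L = (680 × 16500) / (680 + 16500) = 653.1 Ω.
V_out = 13.4 × 653.1 / (270 + 653.1) = 13.4 × 653.1/923.1 = 9.48 V.
(Unloaded it would have been 9.59 V.)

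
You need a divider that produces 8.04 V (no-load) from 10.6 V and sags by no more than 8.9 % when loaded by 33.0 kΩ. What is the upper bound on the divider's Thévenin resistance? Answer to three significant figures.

R_th ≤ 3.22 kΩ

Loading drop = R_th/(R_th + R_L) ≤ 0.0890, so R_th ≤ R_L · ε/(1−ε) = 33.0 kΩ × 0.0890/0.9110 = 3.22 kΩ.
(Any R1, R2 with R2/(R1+R2) = 0.758 and R1‖R2 ≤ 3.22 kΩ will meet the spec.)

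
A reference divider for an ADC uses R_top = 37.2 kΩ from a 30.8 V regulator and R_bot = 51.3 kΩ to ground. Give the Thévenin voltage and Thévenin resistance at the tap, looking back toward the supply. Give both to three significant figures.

V_th is the open-circuit tap voltage: 30.8 × 51.3/(37.2 + 51.3) = 17.9 V.
With the supply zeroed, R_top and R_bot appear in parallel from the tap: R_th = R_top‖R_bot = (37.2 × 51.3)/88.50 = 21.6 kΩ.

V_th = 17.9 V, R_th = 21.6 kΩ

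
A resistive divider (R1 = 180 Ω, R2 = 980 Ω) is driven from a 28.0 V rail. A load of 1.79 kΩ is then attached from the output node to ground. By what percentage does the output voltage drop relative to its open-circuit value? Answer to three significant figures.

The divider's output (Thévenin) resistance is R1‖R2 = 152.1 Ω.
Fractional drop under load = R_th/(R_th + R_L) = 152.1 / (152.1 + 1790) = 0.07830.
So the output falls by 7.83 %.

7.83 %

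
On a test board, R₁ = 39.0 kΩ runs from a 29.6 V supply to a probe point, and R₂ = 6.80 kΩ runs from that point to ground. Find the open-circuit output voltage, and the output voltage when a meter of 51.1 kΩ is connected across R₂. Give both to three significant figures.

Open-circuit: V = 29.6 × 6.80/(39.0 + 6.80) = 4.39 V.
With the load, R₂ becomes R₂‖R_L = 6.001 kΩ, so V = 29.6 × 6.001/45.00 = 3.95 V.

Unloaded: 4.39 V; loaded: 3.95 V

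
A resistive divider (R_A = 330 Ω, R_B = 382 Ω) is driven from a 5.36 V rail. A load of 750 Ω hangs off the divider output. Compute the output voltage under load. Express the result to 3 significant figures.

V_out ≈ 2.33 V

The load sits in parallel with R_B: R_B‖R_L = (382 × 750) / (382 + 750) = 253.1 Ω.
V_out = 5.36 × 253.1 / (330 + 253.1) = 5.36 × 253.1/583.1 = 2.33 V.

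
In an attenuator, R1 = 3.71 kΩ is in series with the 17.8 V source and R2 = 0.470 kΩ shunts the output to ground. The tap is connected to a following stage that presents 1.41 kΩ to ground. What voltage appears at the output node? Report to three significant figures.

V_out ≈ 1.54 V

The load sits in parallel with R2: R2‖R_L = (470 × 1410) / (470 + 1410) = 352.5 Ω.
V_out = 17.8 × 352.5 / (3710 + 352.5) = 17.8 × 352.5/4062 = 1.54 V.
(Unloaded it would have been 2.00 V.)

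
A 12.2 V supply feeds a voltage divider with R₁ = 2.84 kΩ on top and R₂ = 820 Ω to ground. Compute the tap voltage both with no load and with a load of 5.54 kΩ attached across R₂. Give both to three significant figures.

Open-circuit: V = 12.2 × 820/(2840 + 820) = 2.73 V.
With the load, R₂ becomes R₂‖R_L = 714.3 Ω, so V = 12.2 × 714.3/3554 = 2.45 V.

Unloaded: 2.73 V; loaded: 2.45 V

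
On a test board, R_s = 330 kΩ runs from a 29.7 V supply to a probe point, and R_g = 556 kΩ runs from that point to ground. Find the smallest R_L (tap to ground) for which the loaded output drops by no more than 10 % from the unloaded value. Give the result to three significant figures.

Output resistance R_th = R_s‖R_g = (330 × 556)/886.0 = 207.1 kΩ.
The fractional drop is R_th/(R_th + R_L); requiring this ≤ 0.100 gives R_L ≥ R_th(1/0.100 − 1) = 207.1 × 9.000 = 1.86 MΩ.

R_L(min) ≈ 1.86 MΩ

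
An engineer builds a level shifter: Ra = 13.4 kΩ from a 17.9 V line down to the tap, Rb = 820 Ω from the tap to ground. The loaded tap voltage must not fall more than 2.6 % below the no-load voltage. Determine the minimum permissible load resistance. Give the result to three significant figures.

R_L(min) ≈ 28.9 kΩ

Output resistance R_th = Ra‖Rb = (13400 × 820)/14220 = 772.7 Ω.
The fractional drop is R_th/(R_th + R_L); requiring this ≤ 0.0260 gives R_L ≥ R_th(1/0.0260 − 1) = 772.7 × 37.46 = 28.9 kΩ.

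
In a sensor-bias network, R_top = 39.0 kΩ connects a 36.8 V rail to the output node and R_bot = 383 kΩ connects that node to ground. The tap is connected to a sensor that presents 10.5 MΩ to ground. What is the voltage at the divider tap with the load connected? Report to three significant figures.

V_out ≈ 33.3 V

The load sits in parallel with R_bot: R_bot‖R_L = (383 × 10500) / (383 + 10500) = 369.5 kΩ.
V_out = 36.8 × 369.5 / (39.0 + 369.5) = 36.8 × 369.5/408.5 = 33.3 V.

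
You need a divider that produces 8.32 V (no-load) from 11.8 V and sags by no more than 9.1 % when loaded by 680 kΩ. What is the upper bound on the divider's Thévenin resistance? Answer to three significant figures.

Loading drop = R_th/(R_th + R_L) ≤ 0.0910, so R_th ≤ R_L · ε/(1−ε) = 680 kΩ × 0.0910/0.9090 = 68.1 kΩ.
(Any R1, R2 with R2/(R1+R2) = 0.705 and R1‖R2 ≤ 68.1 kΩ will meet the spec.)

R_th ≤ 68.1 kΩ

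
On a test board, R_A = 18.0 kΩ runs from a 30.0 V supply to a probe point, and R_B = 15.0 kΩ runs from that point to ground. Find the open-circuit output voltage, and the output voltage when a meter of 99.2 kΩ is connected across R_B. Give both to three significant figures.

Unloaded: 13.6 V; loaded: 12.6 V

Open-circuit: V = 30.0 × 15.0/(18.0 + 15.0) = 13.6 V.
With the load, R_B becomes R_B‖R_L = 13.03 kΩ, so V = 30.0 × 13.03/31.03 = 12.6 V.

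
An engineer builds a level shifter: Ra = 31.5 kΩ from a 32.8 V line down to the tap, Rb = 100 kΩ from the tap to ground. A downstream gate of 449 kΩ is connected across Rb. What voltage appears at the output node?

The load sits in parallel with Rb: Rb‖R_L = (100 × 449) / (100 + 449) = 81.79 kΩ.
V_out = 32.8 × 81.79 / (31.5 + 81.79) = 32.8 × 81.79/113.3 = 23.7 V.

V_out ≈ 23.7 V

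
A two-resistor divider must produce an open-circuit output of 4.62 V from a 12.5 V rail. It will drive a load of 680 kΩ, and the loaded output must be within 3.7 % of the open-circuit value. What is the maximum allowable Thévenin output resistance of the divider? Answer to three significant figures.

Loading drop = R_th/(R_th + R_L) ≤ 0.0370, so R_th ≤ R_L · ε/(1−ε) = 680 kΩ × 0.0370/0.9630 = 26.1 kΩ.

R_th ≤ 26.1 kΩ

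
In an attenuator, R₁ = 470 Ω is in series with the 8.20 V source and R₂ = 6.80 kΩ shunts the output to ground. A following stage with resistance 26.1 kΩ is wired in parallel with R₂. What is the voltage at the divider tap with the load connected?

The load sits in parallel with R₂: R₂‖R_L = (6800 × 26100) / (6800 + 26100) = 5395 Ω.
V_out = 8.20 × 5395 / (470 + 5395) = 8.20 × 5395/5865 = 7.54 V.
(Unloaded it would have been 7.67 V.)

V_out ≈ 7.54 V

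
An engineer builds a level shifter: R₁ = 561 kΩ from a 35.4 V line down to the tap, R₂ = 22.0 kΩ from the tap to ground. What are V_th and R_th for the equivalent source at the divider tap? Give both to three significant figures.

V_th = 1.34 V, R_th = 21.2 kΩ

V_th is the open-circuit tap voltage: 35.4 × 22.0/(561 + 22.0) = 1.34 V.
With the supply zeroed, R₁ and R₂ appear in parallel from the tap: R_th = R₁‖R₂ = (561 × 22.0)/583.0 = 21.2 kΩ.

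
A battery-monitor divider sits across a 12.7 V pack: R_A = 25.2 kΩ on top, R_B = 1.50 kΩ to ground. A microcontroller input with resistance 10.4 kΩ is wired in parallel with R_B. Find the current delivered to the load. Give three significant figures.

I_L ≈ 0.0604 mA

R_B‖R_L = 1.311 kΩ; V_out = 12.7 × 1.311/26.51 = 0.6280 V.
I_L = V_out / R_L = 0.6280 / 10.4 kΩ = 0.0604 mA.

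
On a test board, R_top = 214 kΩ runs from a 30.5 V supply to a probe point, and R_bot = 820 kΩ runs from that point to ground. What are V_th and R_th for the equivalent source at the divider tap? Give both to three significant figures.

V_th is the open-circuit tap voltage: 30.5 × 820/(214 + 820) = 24.2 V.
With the supply zeroed, R_top and R_bot appear in parallel from the tap: R_th = R_top‖R_bot = (214 × 820)/1034 = 170 kΩ.

V_th = 24.2 V, R_th = 170 kΩ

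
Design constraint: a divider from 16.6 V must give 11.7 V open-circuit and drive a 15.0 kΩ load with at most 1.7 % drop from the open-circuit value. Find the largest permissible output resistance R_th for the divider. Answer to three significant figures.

R_th ≤ 259 Ω

Loading drop = R_th/(R_th + R_L) ≤ 0.0170, so R_th ≤ R_L · ε/(1−ε) = 15.0 kΩ × 0.0170/0.9830 = 259 Ω.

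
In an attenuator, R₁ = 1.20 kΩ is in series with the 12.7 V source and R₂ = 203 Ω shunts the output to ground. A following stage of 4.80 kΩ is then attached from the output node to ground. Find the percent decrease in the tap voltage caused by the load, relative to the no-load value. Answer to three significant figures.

3.49 %

The divider's output (Thévenin) resistance is R₁‖R₂ = 173.6 Ω.
Fractional drop under load = R_th/(R_th + R_L) = 173.6 / (173.6 + 4800) = 0.03491.
So the output falls by 3.49 %.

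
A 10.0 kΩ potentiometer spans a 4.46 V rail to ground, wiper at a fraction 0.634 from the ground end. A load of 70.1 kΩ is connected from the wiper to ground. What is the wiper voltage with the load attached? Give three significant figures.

V ≈ 2.74 V

The wiper splits the pot into (1−α)R = 3.660 kΩ above and αR = 6.340 kΩ below.
Lower section ‖ load = 5.814 kΩ.
V_wiper = 4.46 × 5.814/(3.660 + 5.814) = 2.74 V.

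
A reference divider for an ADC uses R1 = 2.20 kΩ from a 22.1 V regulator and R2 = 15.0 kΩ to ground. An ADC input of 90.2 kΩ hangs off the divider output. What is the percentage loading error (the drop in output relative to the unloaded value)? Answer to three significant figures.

The divider's output (Thévenin) resistance is R1‖R2 = 1.919 kΩ.
Fractional drop under load = R_th/(R_th + R_L) = 1.919 / (1.919 + 90.2) = 0.02083.
So the output falls by 2.08 %.

2.08 %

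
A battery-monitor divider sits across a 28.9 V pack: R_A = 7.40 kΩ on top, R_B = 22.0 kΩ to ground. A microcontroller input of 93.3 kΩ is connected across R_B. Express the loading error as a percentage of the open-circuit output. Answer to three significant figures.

5.60 %

The divider's output (Thévenin) resistance is R_A‖R_B = 5.537 kΩ.
Fractional drop under load = R_th/(R_th + R_L) = 5.537 / (5.537 + 93.3) = 0.05603.
So the output falls by 5.60 %.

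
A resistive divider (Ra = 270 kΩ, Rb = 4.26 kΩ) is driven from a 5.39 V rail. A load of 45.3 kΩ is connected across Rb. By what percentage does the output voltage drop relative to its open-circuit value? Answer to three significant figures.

The divider's output (Thévenin) resistance is Ra‖Rb = 4.194 kΩ.
Fractional drop under load = R_th/(R_th + R_L) = 4.194 / (4.194 + 45.3) = 0.08473.
So the output falls by 8.47 %.

8.47 %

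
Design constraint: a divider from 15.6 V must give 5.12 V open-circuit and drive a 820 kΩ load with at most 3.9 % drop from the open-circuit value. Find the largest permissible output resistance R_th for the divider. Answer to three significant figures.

R_th ≤ 33.3 kΩ

Loading drop = R_th/(R_th + R_L) ≤ 0.0390, so R_th ≤ R_L · ε/(1−ε) = 820 kΩ × 0.0390/0.9610 = 33.3 kΩ.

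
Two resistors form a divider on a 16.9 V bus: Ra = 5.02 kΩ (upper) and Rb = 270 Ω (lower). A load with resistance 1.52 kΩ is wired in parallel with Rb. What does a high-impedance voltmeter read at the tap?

The load sits in parallel with Rb: Rb‖R_L = (270 × 1520) / (270 + 1520) = 229.3 Ω.
V_out = 16.9 × 229.3 / (5020 + 229.3) = 16.9 × 229.3/5249 = 0.738 V.
(Unloaded it would have been 0.863 V.)

V_out ≈ 0.738 V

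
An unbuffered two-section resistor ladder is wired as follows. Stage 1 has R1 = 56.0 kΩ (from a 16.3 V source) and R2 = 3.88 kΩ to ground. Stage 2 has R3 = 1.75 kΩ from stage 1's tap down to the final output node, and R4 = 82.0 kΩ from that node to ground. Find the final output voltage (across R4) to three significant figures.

V_out ≈ 0.991 V

Stage 2 presents R3+R4 = 83.75 kΩ as a load on stage 1's tap.
Stage 1's lower leg becomes R2‖(R3+R4) = 3.708 kΩ, so V_mid = 16.3 × 3.708/59.71 = 1.012 V.
Stage 2 is itself unloaded: V_out = V_mid × R4/(R3+R4) = 1.012 × 82.0/83.75 = 0.991 V.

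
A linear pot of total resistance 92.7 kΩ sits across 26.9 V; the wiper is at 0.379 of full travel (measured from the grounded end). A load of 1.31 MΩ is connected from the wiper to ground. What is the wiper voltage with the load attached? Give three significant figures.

V ≈ 10.0 V

The wiper splits the pot into (1−α)R = 57.57 kΩ above and αR = 35.13 kΩ below.
Lower section ‖ load = 34.22 kΩ.
V_wiper = 26.9 × 34.22/(57.57 + 34.22) = 10.0 V.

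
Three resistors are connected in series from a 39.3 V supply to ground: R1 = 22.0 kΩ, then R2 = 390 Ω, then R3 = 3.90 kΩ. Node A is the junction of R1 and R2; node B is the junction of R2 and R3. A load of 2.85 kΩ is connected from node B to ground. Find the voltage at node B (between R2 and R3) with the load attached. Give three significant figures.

At node B, R3 is in parallel with the load: R3‖R_L = 1647 Ω.
Below node A the resistance is R2 + (R3‖R_L) = 2037 Ω, so V_A = 39.3 × 2037/24040 = 3.330 V.
Then V_B = V_A × (R3‖R_L)/(R2 + R3‖R_L) = 3.330 × 1647/2037 = 2.69 V.

V ≈ 2.69 V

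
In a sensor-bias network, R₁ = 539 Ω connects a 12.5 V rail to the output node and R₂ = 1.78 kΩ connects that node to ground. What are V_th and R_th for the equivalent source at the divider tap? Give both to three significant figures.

V_th = 9.59 V, R_th = 414 Ω

V_th is the open-circuit tap voltage: 12.5 × 1780/(539 + 1780) = 9.59 V.
With the supply zeroed, R₁ and R₂ appear in parallel from the tap: R_th = R₁‖R₂ = (539 × 1780)/2319 = 414 Ω.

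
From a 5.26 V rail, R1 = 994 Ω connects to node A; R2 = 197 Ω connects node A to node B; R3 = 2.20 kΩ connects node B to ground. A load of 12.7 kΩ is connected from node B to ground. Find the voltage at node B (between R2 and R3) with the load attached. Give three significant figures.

V ≈ 3.22 V

At node B, R3 is in parallel with the load: R3‖R_L = 1875 Ω.
Below node A the resistance is R2 + (R3‖R_L) = 2072 Ω, so V_A = 5.26 × 2072/3066 = 3.555 V.
Then V_B = V_A × (R3‖R_L)/(R2 + R3‖R_L) = 3.555 × 1875/2072 = 3.22 V.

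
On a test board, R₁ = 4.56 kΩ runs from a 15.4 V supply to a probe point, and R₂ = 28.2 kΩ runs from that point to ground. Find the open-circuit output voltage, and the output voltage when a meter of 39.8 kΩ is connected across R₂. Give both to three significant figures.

Open-circuit: V = 15.4 × 28.2/(4.56 + 28.2) = 13.3 V.
With the load, R₂ becomes R₂‖R_L = 16.51 kΩ, so V = 15.4 × 16.51/21.07 = 12.1 V.

Unloaded: 13.3 V; loaded: 12.1 V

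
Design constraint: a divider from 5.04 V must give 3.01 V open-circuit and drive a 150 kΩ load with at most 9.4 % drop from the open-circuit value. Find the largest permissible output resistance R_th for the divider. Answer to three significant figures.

R_th ≤ 15.6 kΩ

Loading drop = R_th/(R_th + R_L) ≤ 0.0940, so R_th ≤ R_L · ε/(1−ε) = 150 kΩ × 0.0940/0.9060 = 15.6 kΩ.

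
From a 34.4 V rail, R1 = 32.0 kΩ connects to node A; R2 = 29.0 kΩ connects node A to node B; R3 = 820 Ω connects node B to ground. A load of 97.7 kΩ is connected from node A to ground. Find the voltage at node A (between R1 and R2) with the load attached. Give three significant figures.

Below node A the series string R2+R3 = 29820 Ω sits in parallel with the 97700 Ω load: 22850 Ω.
V_A = 34.4 × 22850/(32000 + 22850) = 14.3 V.

V ≈ 14.3 V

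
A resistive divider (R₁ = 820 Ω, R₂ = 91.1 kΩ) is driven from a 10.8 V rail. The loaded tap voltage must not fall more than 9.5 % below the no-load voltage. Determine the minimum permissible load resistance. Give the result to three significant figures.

R_L(min) ≈ 7.74 kΩ

Output resistance R_th = R₁‖R₂ = (820 × 91100)/91920 = 812.7 Ω.
The fractional drop is R_th/(R_th + R_L); requiring this ≤ 0.0950 gives R_L ≥ R_th(1/0.0950 − 1) = 812.7 × 9.526 = 7.74 kΩ.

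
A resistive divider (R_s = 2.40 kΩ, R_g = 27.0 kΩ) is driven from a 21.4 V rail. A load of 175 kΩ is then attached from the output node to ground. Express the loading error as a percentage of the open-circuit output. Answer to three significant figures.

1.24 %

The divider's output (Thévenin) resistance is R_s‖R_g = 2.204 kΩ.
Fractional drop under load = R_th/(R_th + R_L) = 2.204 / (2.204 + 175) = 0.01244.
So the output falls by 1.24 %.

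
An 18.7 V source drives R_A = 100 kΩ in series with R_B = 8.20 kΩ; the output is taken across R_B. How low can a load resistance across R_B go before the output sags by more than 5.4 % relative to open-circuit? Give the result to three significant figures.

R_L(min) ≈ 133 kΩ

Output resistance R_th = R_A‖R_B = (100 × 8.20)/108.2 = 7.579 kΩ.
The fractional drop is R_th/(R_th + R_L); requiring this ≤ 0.0540 gives R_L ≥ R_th(1/0.0540 − 1) = 7.579 × 17.52 = 133 kΩ.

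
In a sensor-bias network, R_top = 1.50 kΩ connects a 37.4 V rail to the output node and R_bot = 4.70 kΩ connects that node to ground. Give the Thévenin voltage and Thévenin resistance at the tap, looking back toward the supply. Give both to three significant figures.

V_th = 28.4 V, R_th = 1.14 kΩ

V_th is the open-circuit tap voltage: 37.4 × 4.70/(1.50 + 4.70) = 28.4 V.
With the supply zeroed, R_top and R_bot appear in parallel from the tap: R_th = R_top‖R_bot = (1.50 × 4.70)/6.200 = 1.14 kΩ.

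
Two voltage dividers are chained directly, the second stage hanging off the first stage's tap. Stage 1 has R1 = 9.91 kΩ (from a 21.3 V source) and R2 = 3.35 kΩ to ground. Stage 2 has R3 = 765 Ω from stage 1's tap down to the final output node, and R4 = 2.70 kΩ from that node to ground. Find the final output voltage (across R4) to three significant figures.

V_out ≈ 2.43 V

Stage 2 presents R3+R4 = 3465 Ω as a load on stage 1's tap.
Stage 1's lower leg becomes R2‖(R3+R4) = 1703 Ω, so V_mid = 21.3 × 1703/11610 = 3.124 V.
Stage 2 is itself unloaded: V_out = V_mid × R4/(R3+R4) = 3.124 × 2700/3465 = 2.43 V.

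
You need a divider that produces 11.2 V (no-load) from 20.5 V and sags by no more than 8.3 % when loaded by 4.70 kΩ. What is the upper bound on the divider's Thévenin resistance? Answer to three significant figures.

R_th ≤ 425 Ω

Loading drop = R_th/(R_th + R_L) ≤ 0.0830, so R_th ≤ R_L · ε/(1−ε) = 4.70 kΩ × 0.0830/0.9170 = 425 Ω.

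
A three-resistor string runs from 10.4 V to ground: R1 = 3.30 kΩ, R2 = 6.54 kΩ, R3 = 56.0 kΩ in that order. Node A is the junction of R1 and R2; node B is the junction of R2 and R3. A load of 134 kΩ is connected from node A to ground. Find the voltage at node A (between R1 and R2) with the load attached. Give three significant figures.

V ≈ 9.65 V

Below node A the series string R2+R3 = 62.54 kΩ sits in parallel with the 134 kΩ load: 42.64 kΩ.
V_A = 10.4 × 42.64/(3.30 + 42.64) = 9.65 V.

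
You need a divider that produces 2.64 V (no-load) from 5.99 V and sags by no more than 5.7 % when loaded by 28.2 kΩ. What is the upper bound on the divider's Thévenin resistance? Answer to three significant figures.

Loading drop = R_th/(R_th + R_L) ≤ 0.0570, so R_th ≤ R_L · ε/(1−ε) = 28.2 kΩ × 0.0570/0.9430 = 1.70 kΩ.
(Any R1, R2 with R2/(R1+R2) = 0.441 and R1‖R2 ≤ 1.70 kΩ will meet the spec.)

R_th ≤ 1.70 kΩ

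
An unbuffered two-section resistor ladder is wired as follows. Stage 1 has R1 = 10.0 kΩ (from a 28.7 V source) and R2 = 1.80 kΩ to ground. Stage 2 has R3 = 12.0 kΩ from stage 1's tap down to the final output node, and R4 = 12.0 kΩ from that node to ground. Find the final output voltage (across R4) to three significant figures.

Stage 2 presents R3+R4 = 24.00 kΩ as a load on stage 1's tap.
Stage 1's lower leg becomes R2‖(R3+R4) = 1.674 kΩ, so V_mid = 28.7 × 1.674/11.67 = 4.116 V.
Stage 2 is itself unloaded: V_out = V_mid × R4/(R3+R4) = 4.116 × 12.0/24.00 = 2.06 V.

V_out ≈ 2.06 V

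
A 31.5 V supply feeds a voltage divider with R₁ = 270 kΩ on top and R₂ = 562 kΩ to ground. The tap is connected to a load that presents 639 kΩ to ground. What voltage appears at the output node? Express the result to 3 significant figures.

V_out ≈ 16.6 V

The load sits in parallel with R₂: R₂‖R_L = (562 × 639) / (562 + 639) = 299.0 kΩ.
V_out = 31.5 × 299.0 / (270 + 299.0) = 31.5 × 299.0/569.0 = 16.6 V.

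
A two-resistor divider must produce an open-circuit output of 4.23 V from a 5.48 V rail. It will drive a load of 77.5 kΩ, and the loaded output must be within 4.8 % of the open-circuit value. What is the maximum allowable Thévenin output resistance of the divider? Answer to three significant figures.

Loading drop = R_th/(R_th + R_L) ≤ 0.0480, so R_th ≤ R_L · ε/(1−ε) = 77.5 kΩ × 0.0480/0.9520 = 3.91 kΩ.
(Any R1, R2 with R2/(R1+R2) = 0.772 and R1‖R2 ≤ 3.91 kΩ will meet the spec.)

R_th ≤ 3.91 kΩ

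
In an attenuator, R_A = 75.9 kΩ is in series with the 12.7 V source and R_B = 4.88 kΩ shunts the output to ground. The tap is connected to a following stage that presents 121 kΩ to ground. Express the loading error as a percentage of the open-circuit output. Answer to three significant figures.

3.65 %

The divider's output (Thévenin) resistance is R_A‖R_B = 4.585 kΩ.
Fractional drop under load = R_th/(R_th + R_L) = 4.585 / (4.585 + 121) = 0.03651.
So the output falls by 3.65 %.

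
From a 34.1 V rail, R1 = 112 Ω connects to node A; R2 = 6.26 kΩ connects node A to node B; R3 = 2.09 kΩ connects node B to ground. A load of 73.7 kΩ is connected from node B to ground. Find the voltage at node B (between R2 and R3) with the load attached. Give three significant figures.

V ≈ 8.25 V

At node B, R3 is in parallel with the load: R3‖R_L = 2032 Ω.
Below node A the resistance is R2 + (R3‖R_L) = 8292 Ω, so V_A = 34.1 × 8292/8404 = 33.65 V.
Then V_B = V_A × (R3‖R_L)/(R2 + R3‖R_L) = 33.65 × 2032/8292 = 8.25 V.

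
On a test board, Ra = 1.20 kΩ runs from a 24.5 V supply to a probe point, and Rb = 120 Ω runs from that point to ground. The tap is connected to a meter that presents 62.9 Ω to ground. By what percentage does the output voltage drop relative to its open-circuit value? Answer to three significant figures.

Unloaded V = 24.5 × 120/1320 = 2.227 V.
Loaded: Rb‖R_L = 41.27 Ω, giving V = 24.5 × 41.27/1241 = 0.8146 V.
Drop = (2.227 − 0.8146) / 2.227 = 63.4 %.

63.4 %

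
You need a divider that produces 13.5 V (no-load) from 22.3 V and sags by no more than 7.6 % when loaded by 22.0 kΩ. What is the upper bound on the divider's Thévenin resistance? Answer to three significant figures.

Loading drop = R_th/(R_th + R_L) ≤ 0.0760, so R_th ≤ R_L · ε/(1−ε) = 22.0 kΩ × 0.0760/0.9240 = 1.81 kΩ.
(Any R1, R2 with R2/(R1+R2) = 0.605 and R1‖R2 ≤ 1.81 kΩ will meet the spec.)

R_th ≤ 1.81 kΩ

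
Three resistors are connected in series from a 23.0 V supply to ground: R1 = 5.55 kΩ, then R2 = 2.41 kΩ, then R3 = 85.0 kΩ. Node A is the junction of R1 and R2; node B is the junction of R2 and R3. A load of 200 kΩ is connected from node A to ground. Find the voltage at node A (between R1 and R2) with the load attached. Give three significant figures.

Below node A the series string R2+R3 = 87.41 kΩ sits in parallel with the 200 kΩ load: 60.83 kΩ.
V_A = 23.0 × 60.83/(5.55 + 60.83) = 21.1 V.

V ≈ 21.1 V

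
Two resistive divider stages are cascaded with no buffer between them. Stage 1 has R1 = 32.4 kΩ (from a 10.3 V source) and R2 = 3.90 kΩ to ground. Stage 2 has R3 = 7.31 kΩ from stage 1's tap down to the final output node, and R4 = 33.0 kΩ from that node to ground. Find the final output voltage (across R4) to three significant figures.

V_out ≈ 0.834 V

Stage 2 presents R3+R4 = 40.31 kΩ as a load on stage 1's tap.
Stage 1's lower leg becomes R2‖(R3+R4) = 3.556 kΩ, so V_mid = 10.3 × 3.556/35.96 = 1.019 V.
Stage 2 is itself unloaded: V_out = V_mid × R4/(R3+R4) = 1.019 × 33.0/40.31 = 0.834 V.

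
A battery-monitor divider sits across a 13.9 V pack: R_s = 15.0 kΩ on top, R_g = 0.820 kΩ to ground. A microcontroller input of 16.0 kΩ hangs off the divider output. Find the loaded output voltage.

The load sits in parallel with R_g: R_g‖R_L = (820 × 16000) / (820 + 16000) = 780.0 Ω.
V_out = 13.9 × 780.0 / (15000 + 780.0) = 13.9 × 780.0/15780 = 0.687 V.

V_out ≈ 0.687 V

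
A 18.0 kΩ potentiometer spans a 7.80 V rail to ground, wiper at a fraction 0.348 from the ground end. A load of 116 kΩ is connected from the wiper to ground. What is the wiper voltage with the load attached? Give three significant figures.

The wiper splits the pot into (1−α)R = 11.74 kΩ above and αR = 6.264 kΩ below.
Lower section ‖ load = 5.943 kΩ.
V_wiper = 7.80 × 5.943/(11.74 + 5.943) = 2.62 V.

V ≈ 2.62 V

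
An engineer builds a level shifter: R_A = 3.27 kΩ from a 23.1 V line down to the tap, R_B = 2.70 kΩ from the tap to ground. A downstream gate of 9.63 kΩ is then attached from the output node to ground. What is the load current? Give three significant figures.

R_B‖R_L = 2.109 kΩ; V_out = 23.1 × 2.109/5.379 = 9.056 V.
I_L = V_out / R_L = 9.056 / 9.63 kΩ = 0.940 mA.

I_L ≈ 0.940 mA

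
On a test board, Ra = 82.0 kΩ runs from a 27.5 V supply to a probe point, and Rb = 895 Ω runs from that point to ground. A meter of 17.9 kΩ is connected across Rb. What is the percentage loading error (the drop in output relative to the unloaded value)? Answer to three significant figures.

4.71 %

The divider's output (Thévenin) resistance is Ra‖Rb = 885.3 Ω.
Fractional drop under load = R_th/(R_th + R_L) = 885.3 / (885.3 + 17900) = 0.04713.
So the output falls by 4.71 %.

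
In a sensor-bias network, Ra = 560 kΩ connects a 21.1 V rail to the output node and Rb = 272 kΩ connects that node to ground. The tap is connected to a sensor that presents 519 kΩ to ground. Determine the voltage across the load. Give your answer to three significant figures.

The load sits in parallel with Rb: Rb‖R_L = (272 × 519) / (272 + 519) = 178.5 kΩ.
V_out = 21.1 × 178.5 / (560 + 178.5) = 21.1 × 178.5/738.5 = 5.10 V.

V_out ≈ 5.10 V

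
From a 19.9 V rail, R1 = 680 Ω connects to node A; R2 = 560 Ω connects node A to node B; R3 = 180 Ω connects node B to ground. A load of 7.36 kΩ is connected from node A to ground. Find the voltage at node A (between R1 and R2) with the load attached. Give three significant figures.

V ≈ 9.89 V

Below node A the series string R2+R3 = 740.0 Ω sits in parallel with the 7360 Ω load: 672.4 Ω.
V_A = 19.9 × 672.4/(680 + 672.4) = 9.89 V.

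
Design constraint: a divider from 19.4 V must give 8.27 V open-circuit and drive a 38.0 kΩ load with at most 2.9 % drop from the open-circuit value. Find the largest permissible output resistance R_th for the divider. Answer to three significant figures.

Loading drop = R_th/(R_th + R_L) ≤ 0.0290, so R_th ≤ R_L · ε/(1−ε) = 38.0 kΩ × 0.0290/0.9710 = 1.13 kΩ.
(Any R1, R2 with R2/(R1+R2) = 0.426 and R1‖R2 ≤ 1.13 kΩ will meet the spec.)

R_th ≤ 1.13 kΩ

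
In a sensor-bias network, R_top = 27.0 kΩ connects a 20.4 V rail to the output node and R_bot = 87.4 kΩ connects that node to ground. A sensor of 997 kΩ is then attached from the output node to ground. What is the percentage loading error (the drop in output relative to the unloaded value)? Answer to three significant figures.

The divider's output (Thévenin) resistance is R_top‖R_bot = 20.63 kΩ.
Fractional drop under load = R_th/(R_th + R_L) = 20.63 / (20.63 + 997) = 0.02027.
So the output falls by 2.03 %.

2.03 %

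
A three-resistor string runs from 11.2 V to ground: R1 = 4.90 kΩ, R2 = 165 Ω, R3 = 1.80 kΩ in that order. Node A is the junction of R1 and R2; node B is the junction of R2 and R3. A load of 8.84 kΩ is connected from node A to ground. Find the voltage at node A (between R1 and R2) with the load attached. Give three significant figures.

Below node A the series string R2+R3 = 1965 Ω sits in parallel with the 8840 Ω load: 1608 Ω.
V_A = 11.2 × 1608/(4900 + 1608) = 2.77 V.

V ≈ 2.77 V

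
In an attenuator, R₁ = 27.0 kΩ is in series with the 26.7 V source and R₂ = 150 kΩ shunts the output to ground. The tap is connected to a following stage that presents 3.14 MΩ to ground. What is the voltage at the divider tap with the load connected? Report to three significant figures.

V_out ≈ 22.5 V

The load sits in parallel with R₂: R₂‖R_L = (150 × 3140) / (150 + 3140) = 143.2 kΩ.
V_out = 26.7 × 143.2 / (27.0 + 143.2) = 26.7 × 143.2/170.2 = 22.5 V.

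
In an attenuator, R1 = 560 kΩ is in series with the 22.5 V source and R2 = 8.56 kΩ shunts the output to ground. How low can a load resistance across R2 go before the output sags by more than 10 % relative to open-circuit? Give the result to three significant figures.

R_L(min) ≈ 75.9 kΩ

Output resistance R_th = R1‖R2 = (560 × 8.56)/568.6 = 8.431 kΩ.
The fractional drop is R_th/(R_th + R_L); requiring this ≤ 0.100 gives R_L ≥ R_th(1/0.100 − 1) = 8.431 × 9.000 = 75.9 kΩ.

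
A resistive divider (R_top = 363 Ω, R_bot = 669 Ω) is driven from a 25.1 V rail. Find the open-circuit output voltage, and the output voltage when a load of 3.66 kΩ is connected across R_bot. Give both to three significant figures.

Unloaded: 16.3 V; loaded: 15.3 V

Open-circuit: V = 25.1 × 669/(363 + 669) = 16.3 V.
With the load, R_bot becomes R_bot‖R_L = 565.6 Ω, so V = 25.1 × 565.6/928.6 = 15.3 V.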